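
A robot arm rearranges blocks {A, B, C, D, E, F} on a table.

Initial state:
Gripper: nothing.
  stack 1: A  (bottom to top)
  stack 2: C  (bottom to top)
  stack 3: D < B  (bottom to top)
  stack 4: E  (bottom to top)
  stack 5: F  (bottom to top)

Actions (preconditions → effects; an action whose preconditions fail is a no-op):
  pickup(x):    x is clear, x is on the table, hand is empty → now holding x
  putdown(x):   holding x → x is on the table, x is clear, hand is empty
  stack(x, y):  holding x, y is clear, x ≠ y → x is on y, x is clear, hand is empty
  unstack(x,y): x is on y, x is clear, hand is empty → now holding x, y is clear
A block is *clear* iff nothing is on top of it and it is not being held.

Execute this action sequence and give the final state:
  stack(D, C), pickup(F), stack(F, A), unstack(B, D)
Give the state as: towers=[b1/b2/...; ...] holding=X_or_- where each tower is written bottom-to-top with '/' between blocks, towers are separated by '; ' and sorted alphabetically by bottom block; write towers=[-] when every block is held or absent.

towers=[A/F; C; D; E] holding=B

step 1 (stack(D, C)) [no-op]: towers=[A; C; D/B; E; F] holding=-
step 2 (pickup(F)): towers=[A; C; D/B; E] holding=F
step 3 (stack(F, A)): towers=[A/F; C; D/B; E] holding=-
step 4 (unstack(B, D)): towers=[A/F; C; D; E] holding=B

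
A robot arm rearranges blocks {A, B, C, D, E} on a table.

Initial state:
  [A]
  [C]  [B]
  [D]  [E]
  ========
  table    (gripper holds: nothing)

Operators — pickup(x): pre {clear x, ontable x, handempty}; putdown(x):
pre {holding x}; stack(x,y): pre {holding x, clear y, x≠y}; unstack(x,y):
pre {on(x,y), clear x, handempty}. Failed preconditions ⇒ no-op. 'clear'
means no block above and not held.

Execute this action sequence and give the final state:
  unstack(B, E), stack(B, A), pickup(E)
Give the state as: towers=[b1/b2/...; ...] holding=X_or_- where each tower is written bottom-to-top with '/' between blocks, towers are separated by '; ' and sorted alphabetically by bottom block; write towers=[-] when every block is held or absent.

towers=[D/C/A/B] holding=E

step 1 (unstack(B, E)): towers=[D/C/A; E] holding=B
step 2 (stack(B, A)): towers=[D/C/A/B; E] holding=-
step 3 (pickup(E)): towers=[D/C/A/B] holding=E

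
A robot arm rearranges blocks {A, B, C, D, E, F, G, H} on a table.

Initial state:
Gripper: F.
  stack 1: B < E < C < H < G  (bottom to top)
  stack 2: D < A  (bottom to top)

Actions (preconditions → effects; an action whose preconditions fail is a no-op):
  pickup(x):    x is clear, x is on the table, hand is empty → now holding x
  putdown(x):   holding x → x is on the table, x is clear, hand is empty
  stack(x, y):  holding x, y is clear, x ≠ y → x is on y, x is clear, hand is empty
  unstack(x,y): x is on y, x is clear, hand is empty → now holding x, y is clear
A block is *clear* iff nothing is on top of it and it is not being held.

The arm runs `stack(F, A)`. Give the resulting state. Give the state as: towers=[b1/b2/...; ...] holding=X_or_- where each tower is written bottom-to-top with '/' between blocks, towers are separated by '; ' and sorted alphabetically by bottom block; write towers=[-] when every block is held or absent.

towers=[B/E/C/H/G; D/A/F] holding=-

before: towers=[B/E/C/H/G; D/A] holding=F
pre[stack(F, A)]: holding(F) ✓, clear(A) ✓, F≠A ✓
all met → apply stack(F, A)
after:  towers=[B/E/C/H/G; D/A/F] holding=-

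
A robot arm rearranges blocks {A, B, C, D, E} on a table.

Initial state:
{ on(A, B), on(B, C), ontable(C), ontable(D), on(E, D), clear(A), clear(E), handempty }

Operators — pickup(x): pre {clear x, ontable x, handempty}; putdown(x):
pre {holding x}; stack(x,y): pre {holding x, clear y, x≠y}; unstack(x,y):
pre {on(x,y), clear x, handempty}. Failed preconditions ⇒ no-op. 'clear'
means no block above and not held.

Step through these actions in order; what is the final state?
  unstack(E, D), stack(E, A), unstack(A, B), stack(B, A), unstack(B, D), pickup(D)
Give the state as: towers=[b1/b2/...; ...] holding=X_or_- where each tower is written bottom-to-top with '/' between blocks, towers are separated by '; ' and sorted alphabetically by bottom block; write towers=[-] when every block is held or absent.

step 1 (unstack(E, D)): towers=[C/B/A; D] holding=E
step 2 (stack(E, A)): towers=[C/B/A/E; D] holding=-
step 3 (unstack(A, B)) [no-op]: towers=[C/B/A/E; D] holding=-
step 4 (stack(B, A)) [no-op]: towers=[C/B/A/E; D] holding=-
step 5 (unstack(B, D)) [no-op]: towers=[C/B/A/E; D] holding=-
step 6 (pickup(D)): towers=[C/B/A/E] holding=D

towers=[C/B/A/E] holding=D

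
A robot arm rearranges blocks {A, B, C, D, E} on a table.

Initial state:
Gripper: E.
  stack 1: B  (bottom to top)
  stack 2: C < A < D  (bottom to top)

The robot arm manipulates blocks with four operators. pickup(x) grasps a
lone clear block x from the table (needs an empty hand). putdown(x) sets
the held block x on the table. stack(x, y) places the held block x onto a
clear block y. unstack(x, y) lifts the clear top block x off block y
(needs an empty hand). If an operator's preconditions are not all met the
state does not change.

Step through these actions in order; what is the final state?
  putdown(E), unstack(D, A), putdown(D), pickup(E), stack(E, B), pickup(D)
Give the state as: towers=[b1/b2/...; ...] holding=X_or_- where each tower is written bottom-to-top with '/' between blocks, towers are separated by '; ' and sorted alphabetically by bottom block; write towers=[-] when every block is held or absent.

towers=[B/E; C/A] holding=D

step 1 (putdown(E)): towers=[B; C/A/D; E] holding=-
step 2 (unstack(D, A)): towers=[B; C/A; E] holding=D
step 3 (putdown(D)): towers=[B; C/A; D; E] holding=-
step 4 (pickup(E)): towers=[B; C/A; D] holding=E
step 5 (stack(E, B)): towers=[B/E; C/A; D] holding=-
step 6 (pickup(D)): towers=[B/E; C/A] holding=D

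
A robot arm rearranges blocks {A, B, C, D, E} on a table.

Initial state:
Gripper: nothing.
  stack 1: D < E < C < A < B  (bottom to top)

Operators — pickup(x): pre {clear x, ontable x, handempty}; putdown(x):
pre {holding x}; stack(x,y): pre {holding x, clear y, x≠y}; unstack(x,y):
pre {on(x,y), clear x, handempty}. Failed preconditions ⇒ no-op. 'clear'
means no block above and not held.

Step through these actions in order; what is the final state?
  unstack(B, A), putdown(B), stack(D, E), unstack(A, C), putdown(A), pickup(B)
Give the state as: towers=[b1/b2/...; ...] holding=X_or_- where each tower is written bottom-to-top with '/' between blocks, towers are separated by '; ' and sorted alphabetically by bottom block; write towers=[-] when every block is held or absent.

step 1 (unstack(B, A)): towers=[D/E/C/A] holding=B
step 2 (putdown(B)): towers=[B; D/E/C/A] holding=-
step 3 (stack(D, E)) [no-op]: towers=[B; D/E/C/A] holding=-
step 4 (unstack(A, C)): towers=[B; D/E/C] holding=A
step 5 (putdown(A)): towers=[A; B; D/E/C] holding=-
step 6 (pickup(B)): towers=[A; D/E/C] holding=B

towers=[A; D/E/C] holding=B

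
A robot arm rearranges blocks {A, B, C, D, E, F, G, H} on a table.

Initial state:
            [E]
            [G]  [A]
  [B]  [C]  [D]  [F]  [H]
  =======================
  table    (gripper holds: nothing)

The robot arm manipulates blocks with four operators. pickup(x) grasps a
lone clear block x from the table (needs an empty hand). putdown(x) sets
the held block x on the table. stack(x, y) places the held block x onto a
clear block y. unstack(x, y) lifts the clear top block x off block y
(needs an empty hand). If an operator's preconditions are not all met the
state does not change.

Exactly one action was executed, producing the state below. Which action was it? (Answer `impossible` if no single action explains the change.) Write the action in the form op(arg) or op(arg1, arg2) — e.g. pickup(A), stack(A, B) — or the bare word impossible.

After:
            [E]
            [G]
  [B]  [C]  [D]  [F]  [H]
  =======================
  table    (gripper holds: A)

unstack(A, F)

target: towers=[B; C; D/G/E; F; H] holding=A
     unstack(A, F) → towers=[B; C; D/G/E; F; H] holding=A  ← match
     unstack(E, G) → towers=[B; C; D/G; F/A; H] holding=E
         pickup(H) → towers=[B; C; D/G/E; F/A] holding=H
         pickup(B) → towers=[C; D/G/E; F/A; H] holding=B
         pickup(C) → towers=[B; D/G/E; F/A; H] holding=C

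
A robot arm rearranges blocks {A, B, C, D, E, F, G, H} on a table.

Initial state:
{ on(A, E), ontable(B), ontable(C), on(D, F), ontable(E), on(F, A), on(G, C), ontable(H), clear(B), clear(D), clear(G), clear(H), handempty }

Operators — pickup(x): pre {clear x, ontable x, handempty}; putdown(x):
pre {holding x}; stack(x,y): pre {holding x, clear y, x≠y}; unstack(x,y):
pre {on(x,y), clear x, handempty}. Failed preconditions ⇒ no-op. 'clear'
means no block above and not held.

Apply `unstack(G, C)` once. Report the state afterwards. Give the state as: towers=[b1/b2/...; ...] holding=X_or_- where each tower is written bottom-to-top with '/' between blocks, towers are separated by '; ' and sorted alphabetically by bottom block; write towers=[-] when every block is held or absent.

towers=[B; C; E/A/F/D; H] holding=G

before: towers=[B; C/G; E/A/F/D; H] holding=-
pre[unstack(G, C)]: on(G,C) ok, clear(G) ok, handempty ok
all met → apply unstack(G, C)
after:  towers=[B; C; E/A/F/D; H] holding=G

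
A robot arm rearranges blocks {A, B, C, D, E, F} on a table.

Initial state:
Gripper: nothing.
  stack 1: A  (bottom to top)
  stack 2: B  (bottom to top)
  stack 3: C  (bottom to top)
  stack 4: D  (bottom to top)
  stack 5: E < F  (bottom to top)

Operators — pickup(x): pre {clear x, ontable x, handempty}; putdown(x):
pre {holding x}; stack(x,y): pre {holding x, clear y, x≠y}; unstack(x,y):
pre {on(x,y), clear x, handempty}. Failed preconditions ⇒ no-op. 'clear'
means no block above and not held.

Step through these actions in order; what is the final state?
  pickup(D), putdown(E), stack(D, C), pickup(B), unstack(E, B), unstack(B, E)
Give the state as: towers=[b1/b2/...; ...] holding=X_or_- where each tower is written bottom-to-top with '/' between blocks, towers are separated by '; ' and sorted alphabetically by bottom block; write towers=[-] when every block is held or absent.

towers=[A; C/D; E/F] holding=B

step 1 (pickup(D)): towers=[A; B; C; E/F] holding=D
step 2 (putdown(E)) [no-op]: towers=[A; B; C; E/F] holding=D
step 3 (stack(D, C)): towers=[A; B; C/D; E/F] holding=-
step 4 (pickup(B)): towers=[A; C/D; E/F] holding=B
step 5 (unstack(E, B)) [no-op]: towers=[A; C/D; E/F] holding=B
step 6 (unstack(B, E)) [no-op]: towers=[A; C/D; E/F] holding=B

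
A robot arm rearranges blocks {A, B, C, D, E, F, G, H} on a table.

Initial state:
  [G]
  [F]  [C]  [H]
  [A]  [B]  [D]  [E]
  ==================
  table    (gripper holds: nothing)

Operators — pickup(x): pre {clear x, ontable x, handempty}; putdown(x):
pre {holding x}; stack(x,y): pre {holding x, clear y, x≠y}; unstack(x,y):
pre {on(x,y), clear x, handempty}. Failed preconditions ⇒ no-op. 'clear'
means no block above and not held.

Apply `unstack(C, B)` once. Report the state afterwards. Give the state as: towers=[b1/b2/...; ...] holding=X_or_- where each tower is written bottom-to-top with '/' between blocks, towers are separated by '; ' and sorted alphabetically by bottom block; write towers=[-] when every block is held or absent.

before: towers=[A/F/G; B/C; D/H; E] holding=-
pre[unstack(C, B)]: on(C,B) ✓, clear(C) ✓, handempty ✓
all met → apply unstack(C, B)
after:  towers=[A/F/G; B; D/H; E] holding=C

towers=[A/F/G; B; D/H; E] holding=C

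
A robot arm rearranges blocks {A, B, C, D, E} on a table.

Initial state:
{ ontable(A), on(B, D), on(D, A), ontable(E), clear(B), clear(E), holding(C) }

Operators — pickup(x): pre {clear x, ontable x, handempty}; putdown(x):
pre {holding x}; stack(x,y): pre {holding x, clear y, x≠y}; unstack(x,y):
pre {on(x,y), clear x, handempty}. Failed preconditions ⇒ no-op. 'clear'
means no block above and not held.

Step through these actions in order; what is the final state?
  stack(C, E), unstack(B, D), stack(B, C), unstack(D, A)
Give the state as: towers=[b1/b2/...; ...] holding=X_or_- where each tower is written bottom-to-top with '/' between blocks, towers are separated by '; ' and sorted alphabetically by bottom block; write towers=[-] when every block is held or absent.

towers=[A; E/C/B] holding=D

step 1 (stack(C, E)): towers=[A/D/B; E/C] holding=-
step 2 (unstack(B, D)): towers=[A/D; E/C] holding=B
step 3 (stack(B, C)): towers=[A/D; E/C/B] holding=-
step 4 (unstack(D, A)): towers=[A; E/C/B] holding=D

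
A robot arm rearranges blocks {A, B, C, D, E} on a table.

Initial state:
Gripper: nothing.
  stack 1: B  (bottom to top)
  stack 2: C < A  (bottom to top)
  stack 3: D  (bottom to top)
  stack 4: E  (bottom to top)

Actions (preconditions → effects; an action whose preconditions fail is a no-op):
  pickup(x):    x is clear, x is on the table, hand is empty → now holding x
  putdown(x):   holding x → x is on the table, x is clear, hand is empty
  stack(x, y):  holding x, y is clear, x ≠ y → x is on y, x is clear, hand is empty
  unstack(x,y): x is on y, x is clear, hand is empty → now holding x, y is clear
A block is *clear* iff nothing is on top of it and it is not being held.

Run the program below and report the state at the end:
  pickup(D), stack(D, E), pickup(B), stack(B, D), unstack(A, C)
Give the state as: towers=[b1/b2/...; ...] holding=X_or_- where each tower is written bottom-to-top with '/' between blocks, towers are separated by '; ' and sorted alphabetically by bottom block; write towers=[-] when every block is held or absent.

towers=[C; E/D/B] holding=A

step 1 (pickup(D)): towers=[B; C/A; E] holding=D
step 2 (stack(D, E)): towers=[B; C/A; E/D] holding=-
step 3 (pickup(B)): towers=[C/A; E/D] holding=B
step 4 (stack(B, D)): towers=[C/A; E/D/B] holding=-
step 5 (unstack(A, C)): towers=[C; E/D/B] holding=A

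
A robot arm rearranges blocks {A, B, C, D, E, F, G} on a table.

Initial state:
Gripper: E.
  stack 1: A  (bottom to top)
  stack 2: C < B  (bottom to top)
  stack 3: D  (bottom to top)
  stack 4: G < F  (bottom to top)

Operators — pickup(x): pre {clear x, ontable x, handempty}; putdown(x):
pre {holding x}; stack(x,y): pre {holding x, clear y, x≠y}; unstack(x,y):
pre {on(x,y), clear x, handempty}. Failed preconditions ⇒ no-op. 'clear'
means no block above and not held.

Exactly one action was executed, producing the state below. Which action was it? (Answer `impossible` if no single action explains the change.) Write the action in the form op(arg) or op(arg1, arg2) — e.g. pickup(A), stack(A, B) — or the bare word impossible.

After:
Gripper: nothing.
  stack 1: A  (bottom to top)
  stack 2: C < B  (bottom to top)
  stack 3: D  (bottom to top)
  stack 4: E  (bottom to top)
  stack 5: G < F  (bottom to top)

target: towers=[A; C/B; D; E; G/F] holding=-
        putdown(E) → towers=[A; C/B; D; E; G/F] holding=-  ← match
       stack(E, B) → towers=[A; C/B/E; D; G/F] holding=-
       stack(E, F) → towers=[A; C/B; D; G/F/E] holding=-
       stack(E, D) → towers=[A; C/B; D/E; G/F] holding=-
       stack(E, A) → towers=[A/E; C/B; D; G/F] holding=-

putdown(E)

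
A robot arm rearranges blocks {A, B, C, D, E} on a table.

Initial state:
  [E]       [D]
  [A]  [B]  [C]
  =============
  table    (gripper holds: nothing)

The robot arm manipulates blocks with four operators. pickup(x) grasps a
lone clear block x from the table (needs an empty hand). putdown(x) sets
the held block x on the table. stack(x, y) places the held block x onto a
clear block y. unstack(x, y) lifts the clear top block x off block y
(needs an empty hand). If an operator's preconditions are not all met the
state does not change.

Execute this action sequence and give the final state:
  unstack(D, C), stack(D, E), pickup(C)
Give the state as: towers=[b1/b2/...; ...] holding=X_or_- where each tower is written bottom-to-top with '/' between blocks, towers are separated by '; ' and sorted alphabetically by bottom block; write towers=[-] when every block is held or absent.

towers=[A/E/D; B] holding=C

step 1 (unstack(D, C)): towers=[A/E; B; C] holding=D
step 2 (stack(D, E)): towers=[A/E/D; B; C] holding=-
step 3 (pickup(C)): towers=[A/E/D; B] holding=C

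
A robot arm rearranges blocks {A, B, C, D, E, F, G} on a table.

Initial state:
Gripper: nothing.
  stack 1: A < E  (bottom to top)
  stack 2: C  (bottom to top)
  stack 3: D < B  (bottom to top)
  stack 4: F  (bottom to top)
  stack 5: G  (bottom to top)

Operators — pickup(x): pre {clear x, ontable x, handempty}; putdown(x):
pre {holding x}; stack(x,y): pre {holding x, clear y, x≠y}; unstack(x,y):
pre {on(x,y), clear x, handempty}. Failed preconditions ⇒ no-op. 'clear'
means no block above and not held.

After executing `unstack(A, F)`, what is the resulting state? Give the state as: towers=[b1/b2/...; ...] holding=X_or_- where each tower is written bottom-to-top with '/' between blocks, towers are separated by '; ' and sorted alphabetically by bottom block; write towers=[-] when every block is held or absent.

before: towers=[A/E; C; D/B; F; G] holding=-
pre[unstack(A, F)]: on(A,F) fail, clear(A) fail, handempty ok
on(A,F), clear(A) unmet → unstack(A, F) is a no-op
after:  towers=[A/E; C; D/B; F; G] holding=-

towers=[A/E; C; D/B; F; G] holding=-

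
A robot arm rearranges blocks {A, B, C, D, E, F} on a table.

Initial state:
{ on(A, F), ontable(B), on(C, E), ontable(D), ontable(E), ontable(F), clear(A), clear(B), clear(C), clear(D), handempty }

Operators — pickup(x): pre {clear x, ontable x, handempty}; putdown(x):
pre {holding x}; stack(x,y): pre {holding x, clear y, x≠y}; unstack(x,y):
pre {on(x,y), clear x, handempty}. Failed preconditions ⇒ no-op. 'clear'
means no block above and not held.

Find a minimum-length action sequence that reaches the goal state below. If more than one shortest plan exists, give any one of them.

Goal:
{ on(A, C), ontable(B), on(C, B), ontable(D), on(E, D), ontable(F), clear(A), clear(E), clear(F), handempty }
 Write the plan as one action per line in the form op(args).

step 1 (unstack(C, E)): towers=[B; D; E; F/A] holding=C
step 2 (stack(C, B)): towers=[B/C; D; E; F/A] holding=-
step 3 (unstack(A, F)): towers=[B/C; D; E; F] holding=A
step 4 (stack(A, C)): towers=[B/C/A; D; E; F] holding=-
step 5 (pickup(E)): towers=[B/C/A; D; F] holding=E
step 6 (stack(E, D)): towers=[B/C/A; D/E; F] holding=-
goal check: towers=[B/C/A; D/E; F] holding=- — reached (length 6, optimal by BFS)

unstack(C, E)
stack(C, B)
unstack(A, F)
stack(A, C)
pickup(E)
stack(E, D)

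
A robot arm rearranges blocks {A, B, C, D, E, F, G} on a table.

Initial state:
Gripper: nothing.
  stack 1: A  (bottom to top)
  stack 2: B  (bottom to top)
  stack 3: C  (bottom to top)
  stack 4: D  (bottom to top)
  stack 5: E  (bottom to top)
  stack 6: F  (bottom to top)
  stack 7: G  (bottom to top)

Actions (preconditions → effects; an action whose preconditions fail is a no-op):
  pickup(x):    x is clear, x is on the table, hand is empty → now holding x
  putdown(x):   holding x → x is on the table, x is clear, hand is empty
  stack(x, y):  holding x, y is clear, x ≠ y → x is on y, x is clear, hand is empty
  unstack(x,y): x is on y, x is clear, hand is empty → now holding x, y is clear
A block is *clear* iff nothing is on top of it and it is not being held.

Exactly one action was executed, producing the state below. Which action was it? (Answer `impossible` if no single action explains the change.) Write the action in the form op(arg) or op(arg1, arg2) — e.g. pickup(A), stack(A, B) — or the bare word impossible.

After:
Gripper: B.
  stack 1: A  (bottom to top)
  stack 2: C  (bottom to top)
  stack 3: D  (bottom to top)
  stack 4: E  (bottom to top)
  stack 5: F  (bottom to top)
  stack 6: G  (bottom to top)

pickup(B)

target: towers=[A; C; D; E; F; G] holding=B
         pickup(B) → towers=[A; C; D; E; F; G] holding=B  ← match
         pickup(F) → towers=[A; B; C; D; E; G] holding=F
         pickup(G) → towers=[A; B; C; D; E; F] holding=G
         pickup(D) → towers=[A; B; C; E; F; G] holding=D
         pickup(A) → towers=[B; C; D; E; F; G] holding=A
         pickup(E) → towers=[A; B; C; D; F; G] holding=E
         pickup(C) → towers=[A; B; D; E; F; G] holding=C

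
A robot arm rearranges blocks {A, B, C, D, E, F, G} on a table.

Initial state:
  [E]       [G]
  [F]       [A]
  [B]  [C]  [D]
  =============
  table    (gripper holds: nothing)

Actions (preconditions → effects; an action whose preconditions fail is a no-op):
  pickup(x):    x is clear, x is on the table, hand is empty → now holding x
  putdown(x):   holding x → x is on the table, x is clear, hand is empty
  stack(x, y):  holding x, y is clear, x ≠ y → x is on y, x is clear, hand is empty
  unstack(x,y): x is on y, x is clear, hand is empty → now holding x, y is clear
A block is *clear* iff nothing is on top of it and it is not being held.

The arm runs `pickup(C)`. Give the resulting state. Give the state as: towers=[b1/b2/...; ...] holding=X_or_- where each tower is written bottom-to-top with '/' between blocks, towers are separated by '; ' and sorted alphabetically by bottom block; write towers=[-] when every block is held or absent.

towers=[B/F/E; D/A/G] holding=C

before: towers=[B/F/E; C; D/A/G] holding=-
pre[pickup(C)]: clear(C) yes, ontable(C) yes, handempty yes
all met → apply pickup(C)
after:  towers=[B/F/E; D/A/G] holding=C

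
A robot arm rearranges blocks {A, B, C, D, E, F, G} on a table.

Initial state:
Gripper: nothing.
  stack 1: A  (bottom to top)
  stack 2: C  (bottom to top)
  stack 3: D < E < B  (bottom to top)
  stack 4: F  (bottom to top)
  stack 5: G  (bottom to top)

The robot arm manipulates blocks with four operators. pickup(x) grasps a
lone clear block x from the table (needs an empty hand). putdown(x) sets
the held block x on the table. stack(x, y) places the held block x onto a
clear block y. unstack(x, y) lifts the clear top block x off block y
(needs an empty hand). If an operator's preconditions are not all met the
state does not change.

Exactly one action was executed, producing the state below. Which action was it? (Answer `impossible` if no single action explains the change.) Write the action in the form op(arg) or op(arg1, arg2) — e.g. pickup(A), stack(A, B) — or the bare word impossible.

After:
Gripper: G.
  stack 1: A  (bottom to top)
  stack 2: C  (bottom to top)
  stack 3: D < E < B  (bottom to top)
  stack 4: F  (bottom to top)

pickup(G)

target: towers=[A; C; D/E/B; F] holding=G
     unstack(B, E) → towers=[A; C; D/E; F; G] holding=B
         pickup(F) → towers=[A; C; D/E/B; G] holding=F
         pickup(G) → towers=[A; C; D/E/B; F] holding=G  ← match
         pickup(A) → towers=[C; D/E/B; F; G] holding=A
         pickup(C) → towers=[A; D/E/B; F; G] holding=C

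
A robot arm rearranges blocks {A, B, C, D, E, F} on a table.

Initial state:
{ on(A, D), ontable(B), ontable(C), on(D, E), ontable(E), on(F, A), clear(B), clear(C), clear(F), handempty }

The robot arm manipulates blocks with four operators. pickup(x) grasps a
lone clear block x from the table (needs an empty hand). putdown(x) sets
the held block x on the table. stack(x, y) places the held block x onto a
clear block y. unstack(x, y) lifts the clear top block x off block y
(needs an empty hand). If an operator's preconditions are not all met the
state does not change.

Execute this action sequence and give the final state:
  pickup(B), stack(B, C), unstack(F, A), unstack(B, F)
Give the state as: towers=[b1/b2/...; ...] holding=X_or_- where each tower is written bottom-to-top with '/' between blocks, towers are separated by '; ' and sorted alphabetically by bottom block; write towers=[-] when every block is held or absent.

towers=[C/B; E/D/A] holding=F

step 1 (pickup(B)): towers=[C; E/D/A/F] holding=B
step 2 (stack(B, C)): towers=[C/B; E/D/A/F] holding=-
step 3 (unstack(F, A)): towers=[C/B; E/D/A] holding=F
step 4 (unstack(B, F)) [no-op]: towers=[C/B; E/D/A] holding=F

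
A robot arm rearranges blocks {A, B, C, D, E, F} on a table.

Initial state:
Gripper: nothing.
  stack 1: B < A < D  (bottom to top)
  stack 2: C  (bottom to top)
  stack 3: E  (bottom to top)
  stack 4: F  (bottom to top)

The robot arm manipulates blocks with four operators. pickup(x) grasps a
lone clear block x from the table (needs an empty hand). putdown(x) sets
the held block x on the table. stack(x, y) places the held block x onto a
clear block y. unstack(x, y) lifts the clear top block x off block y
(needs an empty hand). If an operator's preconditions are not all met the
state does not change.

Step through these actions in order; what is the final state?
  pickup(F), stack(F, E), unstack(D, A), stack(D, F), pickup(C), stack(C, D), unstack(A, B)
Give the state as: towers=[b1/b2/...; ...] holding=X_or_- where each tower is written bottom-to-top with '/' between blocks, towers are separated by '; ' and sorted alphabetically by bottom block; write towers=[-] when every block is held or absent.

step 1 (pickup(F)): towers=[B/A/D; C; E] holding=F
step 2 (stack(F, E)): towers=[B/A/D; C; E/F] holding=-
step 3 (unstack(D, A)): towers=[B/A; C; E/F] holding=D
step 4 (stack(D, F)): towers=[B/A; C; E/F/D] holding=-
step 5 (pickup(C)): towers=[B/A; E/F/D] holding=C
step 6 (stack(C, D)): towers=[B/A; E/F/D/C] holding=-
step 7 (unstack(A, B)): towers=[B; E/F/D/C] holding=A

towers=[B; E/F/D/C] holding=A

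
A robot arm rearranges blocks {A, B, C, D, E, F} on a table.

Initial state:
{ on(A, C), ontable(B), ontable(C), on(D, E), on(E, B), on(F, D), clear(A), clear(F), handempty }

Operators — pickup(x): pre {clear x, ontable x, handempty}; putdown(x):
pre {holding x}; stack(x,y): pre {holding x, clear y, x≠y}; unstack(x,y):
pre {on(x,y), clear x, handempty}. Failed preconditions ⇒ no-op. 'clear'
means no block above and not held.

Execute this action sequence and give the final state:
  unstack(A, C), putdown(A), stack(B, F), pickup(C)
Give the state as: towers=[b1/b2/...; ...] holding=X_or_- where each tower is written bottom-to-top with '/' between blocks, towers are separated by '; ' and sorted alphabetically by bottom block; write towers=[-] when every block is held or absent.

towers=[A; B/E/D/F] holding=C

step 1 (unstack(A, C)): towers=[B/E/D/F; C] holding=A
step 2 (putdown(A)): towers=[A; B/E/D/F; C] holding=-
step 3 (stack(B, F)) [no-op]: towers=[A; B/E/D/F; C] holding=-
step 4 (pickup(C)): towers=[A; B/E/D/F] holding=C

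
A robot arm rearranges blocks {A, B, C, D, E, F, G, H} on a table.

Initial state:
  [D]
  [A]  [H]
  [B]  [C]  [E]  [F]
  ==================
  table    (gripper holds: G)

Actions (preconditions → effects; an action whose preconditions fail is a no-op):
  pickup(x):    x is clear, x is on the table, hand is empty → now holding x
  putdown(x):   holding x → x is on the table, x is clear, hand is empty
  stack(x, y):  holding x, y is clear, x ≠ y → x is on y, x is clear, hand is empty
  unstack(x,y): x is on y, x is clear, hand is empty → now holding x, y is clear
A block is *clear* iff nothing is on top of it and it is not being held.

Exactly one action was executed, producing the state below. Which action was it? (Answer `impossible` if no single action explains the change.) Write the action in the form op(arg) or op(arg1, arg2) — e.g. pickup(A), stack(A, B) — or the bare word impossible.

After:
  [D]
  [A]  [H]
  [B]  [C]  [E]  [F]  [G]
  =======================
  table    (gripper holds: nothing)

target: towers=[B/A/D; C/H; E; F; G] holding=-
        putdown(G) → towers=[B/A/D; C/H; E; F; G] holding=-  ← match
       stack(G, E) → towers=[B/A/D; C/H; E/G; F] holding=-
       stack(G, H) → towers=[B/A/D; C/H/G; E; F] holding=-
       stack(G, F) → towers=[B/A/D; C/H; E; F/G] holding=-
       stack(G, D) → towers=[B/A/D/G; C/H; E; F] holding=-

putdown(G)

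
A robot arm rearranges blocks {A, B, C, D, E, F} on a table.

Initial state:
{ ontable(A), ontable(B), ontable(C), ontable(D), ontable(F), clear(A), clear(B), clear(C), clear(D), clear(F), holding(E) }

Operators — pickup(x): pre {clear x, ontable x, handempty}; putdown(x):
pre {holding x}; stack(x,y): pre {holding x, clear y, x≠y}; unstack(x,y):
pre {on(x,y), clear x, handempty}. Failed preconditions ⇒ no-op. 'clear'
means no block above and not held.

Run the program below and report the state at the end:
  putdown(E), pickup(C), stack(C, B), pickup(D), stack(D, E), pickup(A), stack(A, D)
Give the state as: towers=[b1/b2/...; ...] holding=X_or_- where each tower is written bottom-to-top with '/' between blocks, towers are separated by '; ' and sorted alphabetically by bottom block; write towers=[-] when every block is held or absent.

towers=[B/C; E/D/A; F] holding=-

step 1 (putdown(E)): towers=[A; B; C; D; E; F] holding=-
step 2 (pickup(C)): towers=[A; B; D; E; F] holding=C
step 3 (stack(C, B)): towers=[A; B/C; D; E; F] holding=-
step 4 (pickup(D)): towers=[A; B/C; E; F] holding=D
step 5 (stack(D, E)): towers=[A; B/C; E/D; F] holding=-
step 6 (pickup(A)): towers=[B/C; E/D; F] holding=A
step 7 (stack(A, D)): towers=[B/C; E/D/A; F] holding=-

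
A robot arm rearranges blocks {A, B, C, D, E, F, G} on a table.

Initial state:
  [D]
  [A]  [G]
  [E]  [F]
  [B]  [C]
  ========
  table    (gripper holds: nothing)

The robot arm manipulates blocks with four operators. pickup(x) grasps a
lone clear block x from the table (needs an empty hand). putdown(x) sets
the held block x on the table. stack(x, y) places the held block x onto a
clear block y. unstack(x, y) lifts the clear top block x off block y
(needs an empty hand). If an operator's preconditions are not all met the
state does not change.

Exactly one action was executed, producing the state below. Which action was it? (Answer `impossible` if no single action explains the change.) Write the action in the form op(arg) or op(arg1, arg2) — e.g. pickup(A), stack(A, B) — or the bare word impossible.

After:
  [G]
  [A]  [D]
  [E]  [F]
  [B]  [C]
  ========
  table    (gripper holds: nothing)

impossible

target: towers=[B/E/A/G; C/F/D] holding=-
     unstack(G, F) → towers=[B/E/A/D; C/F] holding=G
     unstack(D, A) → towers=[B/E/A; C/F/G] holding=D
none of the 2 applicable actions match → impossible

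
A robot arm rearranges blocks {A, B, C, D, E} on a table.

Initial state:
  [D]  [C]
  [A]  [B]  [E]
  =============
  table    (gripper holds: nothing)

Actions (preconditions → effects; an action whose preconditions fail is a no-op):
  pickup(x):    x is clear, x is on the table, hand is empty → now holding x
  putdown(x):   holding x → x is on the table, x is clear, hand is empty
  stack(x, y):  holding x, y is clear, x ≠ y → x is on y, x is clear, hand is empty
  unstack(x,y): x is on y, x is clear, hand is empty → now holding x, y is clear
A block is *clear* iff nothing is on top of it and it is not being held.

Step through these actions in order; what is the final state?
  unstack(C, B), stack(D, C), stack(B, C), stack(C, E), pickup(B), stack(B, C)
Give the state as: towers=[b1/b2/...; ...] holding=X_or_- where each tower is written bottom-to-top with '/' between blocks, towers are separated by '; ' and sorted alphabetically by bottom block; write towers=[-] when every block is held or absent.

towers=[A/D; E/C/B] holding=-

step 1 (unstack(C, B)): towers=[A/D; B; E] holding=C
step 2 (stack(D, C)) [no-op]: towers=[A/D; B; E] holding=C
step 3 (stack(B, C)) [no-op]: towers=[A/D; B; E] holding=C
step 4 (stack(C, E)): towers=[A/D; B; E/C] holding=-
step 5 (pickup(B)): towers=[A/D; E/C] holding=B
step 6 (stack(B, C)): towers=[A/D; E/C/B] holding=-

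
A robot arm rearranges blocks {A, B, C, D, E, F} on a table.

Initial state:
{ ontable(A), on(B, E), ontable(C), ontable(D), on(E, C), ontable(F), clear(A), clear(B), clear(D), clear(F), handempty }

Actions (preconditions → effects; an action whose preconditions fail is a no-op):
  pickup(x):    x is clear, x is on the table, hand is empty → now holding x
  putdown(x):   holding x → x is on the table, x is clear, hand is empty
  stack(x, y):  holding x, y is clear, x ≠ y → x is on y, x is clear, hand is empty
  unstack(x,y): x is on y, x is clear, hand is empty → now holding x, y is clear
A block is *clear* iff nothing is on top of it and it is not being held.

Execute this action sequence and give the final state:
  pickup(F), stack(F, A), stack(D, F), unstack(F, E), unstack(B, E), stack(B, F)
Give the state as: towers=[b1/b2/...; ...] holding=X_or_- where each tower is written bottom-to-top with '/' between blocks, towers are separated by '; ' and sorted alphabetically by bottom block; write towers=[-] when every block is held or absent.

step 1 (pickup(F)): towers=[A; C/E/B; D] holding=F
step 2 (stack(F, A)): towers=[A/F; C/E/B; D] holding=-
step 3 (stack(D, F)) [no-op]: towers=[A/F; C/E/B; D] holding=-
step 4 (unstack(F, E)) [no-op]: towers=[A/F; C/E/B; D] holding=-
step 5 (unstack(B, E)): towers=[A/F; C/E; D] holding=B
step 6 (stack(B, F)): towers=[A/F/B; C/E; D] holding=-

towers=[A/F/B; C/E; D] holding=-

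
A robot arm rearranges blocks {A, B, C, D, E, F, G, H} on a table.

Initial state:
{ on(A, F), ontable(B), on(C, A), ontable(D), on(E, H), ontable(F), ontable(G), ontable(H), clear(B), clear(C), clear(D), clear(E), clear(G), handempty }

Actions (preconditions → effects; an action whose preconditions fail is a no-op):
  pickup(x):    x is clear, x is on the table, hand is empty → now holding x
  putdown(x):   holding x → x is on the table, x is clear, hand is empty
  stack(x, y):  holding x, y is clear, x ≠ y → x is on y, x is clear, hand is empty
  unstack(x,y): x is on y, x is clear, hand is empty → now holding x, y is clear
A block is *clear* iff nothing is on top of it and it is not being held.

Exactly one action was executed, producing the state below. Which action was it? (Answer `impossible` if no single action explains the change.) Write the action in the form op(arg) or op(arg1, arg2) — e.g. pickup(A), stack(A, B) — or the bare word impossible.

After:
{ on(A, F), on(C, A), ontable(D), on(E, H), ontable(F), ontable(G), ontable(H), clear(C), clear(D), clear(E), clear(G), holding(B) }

pickup(B)

target: towers=[D; F/A/C; G; H/E] holding=B
         pickup(G) → towers=[B; D; F/A/C; H/E] holding=G
     unstack(E, H) → towers=[B; D; F/A/C; G; H] holding=E
         pickup(B) → towers=[D; F/A/C; G; H/E] holding=B  ← match
         pickup(D) → towers=[B; F/A/C; G; H/E] holding=D
     unstack(C, A) → towers=[B; D; F/A; G; H/E] holding=C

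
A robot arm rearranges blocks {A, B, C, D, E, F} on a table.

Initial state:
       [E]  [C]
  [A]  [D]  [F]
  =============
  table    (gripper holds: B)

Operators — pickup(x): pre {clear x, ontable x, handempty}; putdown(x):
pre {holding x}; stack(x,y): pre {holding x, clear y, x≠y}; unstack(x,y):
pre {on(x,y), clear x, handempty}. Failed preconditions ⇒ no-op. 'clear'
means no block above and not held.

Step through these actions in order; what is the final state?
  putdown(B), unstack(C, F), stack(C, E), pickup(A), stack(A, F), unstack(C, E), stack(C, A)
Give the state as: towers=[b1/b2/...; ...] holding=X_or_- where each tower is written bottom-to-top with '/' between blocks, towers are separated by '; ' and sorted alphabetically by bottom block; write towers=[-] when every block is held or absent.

towers=[B; D/E; F/A/C] holding=-

step 1 (putdown(B)): towers=[A; B; D/E; F/C] holding=-
step 2 (unstack(C, F)): towers=[A; B; D/E; F] holding=C
step 3 (stack(C, E)): towers=[A; B; D/E/C; F] holding=-
step 4 (pickup(A)): towers=[B; D/E/C; F] holding=A
step 5 (stack(A, F)): towers=[B; D/E/C; F/A] holding=-
step 6 (unstack(C, E)): towers=[B; D/E; F/A] holding=C
step 7 (stack(C, A)): towers=[B; D/E; F/A/C] holding=-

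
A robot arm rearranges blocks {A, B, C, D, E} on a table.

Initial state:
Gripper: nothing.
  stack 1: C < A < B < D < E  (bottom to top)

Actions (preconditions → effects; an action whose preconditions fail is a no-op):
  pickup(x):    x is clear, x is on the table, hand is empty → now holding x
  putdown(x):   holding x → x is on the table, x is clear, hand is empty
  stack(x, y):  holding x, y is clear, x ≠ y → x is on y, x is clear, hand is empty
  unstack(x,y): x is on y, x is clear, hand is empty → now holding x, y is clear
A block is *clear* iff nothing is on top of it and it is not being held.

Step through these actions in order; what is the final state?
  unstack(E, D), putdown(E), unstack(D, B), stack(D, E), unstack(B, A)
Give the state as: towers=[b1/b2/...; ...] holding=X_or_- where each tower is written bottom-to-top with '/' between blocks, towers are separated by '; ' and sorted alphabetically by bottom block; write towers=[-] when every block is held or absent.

step 1 (unstack(E, D)): towers=[C/A/B/D] holding=E
step 2 (putdown(E)): towers=[C/A/B/D; E] holding=-
step 3 (unstack(D, B)): towers=[C/A/B; E] holding=D
step 4 (stack(D, E)): towers=[C/A/B; E/D] holding=-
step 5 (unstack(B, A)): towers=[C/A; E/D] holding=B

towers=[C/A; E/D] holding=B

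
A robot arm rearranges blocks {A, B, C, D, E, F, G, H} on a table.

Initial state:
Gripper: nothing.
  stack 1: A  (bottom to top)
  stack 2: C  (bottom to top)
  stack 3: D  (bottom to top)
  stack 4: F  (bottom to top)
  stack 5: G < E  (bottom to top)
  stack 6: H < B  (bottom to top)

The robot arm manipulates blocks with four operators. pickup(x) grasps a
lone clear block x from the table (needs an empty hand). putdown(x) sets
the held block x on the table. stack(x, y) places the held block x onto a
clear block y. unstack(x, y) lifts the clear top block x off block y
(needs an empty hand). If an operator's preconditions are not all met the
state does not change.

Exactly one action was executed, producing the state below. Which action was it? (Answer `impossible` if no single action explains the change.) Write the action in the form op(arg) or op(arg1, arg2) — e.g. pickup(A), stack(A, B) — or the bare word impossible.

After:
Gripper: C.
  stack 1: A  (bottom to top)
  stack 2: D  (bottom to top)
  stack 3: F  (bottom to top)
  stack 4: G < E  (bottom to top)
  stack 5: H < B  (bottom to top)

pickup(C)

target: towers=[A; D; F; G/E; H/B] holding=C
         pickup(A) → towers=[C; D; F; G/E; H/B] holding=A
     unstack(E, G) → towers=[A; C; D; F; G; H/B] holding=E
     unstack(B, H) → towers=[A; C; D; F; G/E; H] holding=B
         pickup(F) → towers=[A; C; D; G/E; H/B] holding=F
         pickup(D) → towers=[A; C; F; G/E; H/B] holding=D
         pickup(C) → towers=[A; D; F; G/E; H/B] holding=C  ← match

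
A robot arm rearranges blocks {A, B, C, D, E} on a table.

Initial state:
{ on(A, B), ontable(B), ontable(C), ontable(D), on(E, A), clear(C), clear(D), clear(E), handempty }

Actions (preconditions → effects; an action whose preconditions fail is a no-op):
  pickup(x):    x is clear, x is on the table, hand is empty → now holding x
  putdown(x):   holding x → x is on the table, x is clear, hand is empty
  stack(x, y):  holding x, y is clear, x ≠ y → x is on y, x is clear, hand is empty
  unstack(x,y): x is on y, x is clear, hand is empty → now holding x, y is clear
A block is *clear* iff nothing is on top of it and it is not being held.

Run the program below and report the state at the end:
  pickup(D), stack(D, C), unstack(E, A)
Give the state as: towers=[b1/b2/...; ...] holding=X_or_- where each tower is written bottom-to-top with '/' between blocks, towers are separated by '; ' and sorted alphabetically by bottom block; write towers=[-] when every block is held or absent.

towers=[B/A; C/D] holding=E

step 1 (pickup(D)): towers=[B/A/E; C] holding=D
step 2 (stack(D, C)): towers=[B/A/E; C/D] holding=-
step 3 (unstack(E, A)): towers=[B/A; C/D] holding=E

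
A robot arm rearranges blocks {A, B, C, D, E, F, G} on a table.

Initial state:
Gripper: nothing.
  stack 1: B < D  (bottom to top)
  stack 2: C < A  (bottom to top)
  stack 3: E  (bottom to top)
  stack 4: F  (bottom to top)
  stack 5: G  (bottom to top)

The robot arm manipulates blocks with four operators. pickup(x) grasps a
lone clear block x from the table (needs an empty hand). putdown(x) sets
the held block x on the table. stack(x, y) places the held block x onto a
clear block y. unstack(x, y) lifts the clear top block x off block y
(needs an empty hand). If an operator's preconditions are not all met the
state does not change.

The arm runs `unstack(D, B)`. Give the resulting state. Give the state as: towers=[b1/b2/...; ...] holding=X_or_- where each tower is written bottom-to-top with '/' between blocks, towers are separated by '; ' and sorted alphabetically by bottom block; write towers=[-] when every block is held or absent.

towers=[B; C/A; E; F; G] holding=D

before: towers=[B/D; C/A; E; F; G] holding=-
pre[unstack(D, B)]: on(D,B) yes, clear(D) yes, handempty yes
all met → apply unstack(D, B)
after:  towers=[B; C/A; E; F; G] holding=D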